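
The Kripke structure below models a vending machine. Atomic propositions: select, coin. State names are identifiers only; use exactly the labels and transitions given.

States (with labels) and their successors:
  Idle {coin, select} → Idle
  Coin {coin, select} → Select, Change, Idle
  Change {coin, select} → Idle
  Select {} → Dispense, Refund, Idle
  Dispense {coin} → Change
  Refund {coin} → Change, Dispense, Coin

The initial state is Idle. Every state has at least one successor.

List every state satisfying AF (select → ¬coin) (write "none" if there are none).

{Select, Dispense, Refund}

States satisfying select → ¬coin: {Select, Dispense, Refund}.
States satisfying AF (select → ¬coin): {Select, Dispense, Refund}.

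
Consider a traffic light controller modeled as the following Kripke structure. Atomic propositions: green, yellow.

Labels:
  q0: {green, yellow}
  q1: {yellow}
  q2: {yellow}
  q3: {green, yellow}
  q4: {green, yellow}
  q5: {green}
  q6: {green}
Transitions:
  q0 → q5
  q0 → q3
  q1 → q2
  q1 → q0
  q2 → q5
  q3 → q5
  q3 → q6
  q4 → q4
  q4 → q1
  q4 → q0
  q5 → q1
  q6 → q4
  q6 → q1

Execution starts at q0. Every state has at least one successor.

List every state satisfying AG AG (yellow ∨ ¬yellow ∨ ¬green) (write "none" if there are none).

{q0, q1, q2, q3, q4, q5, q6}

States satisfying AG (yellow ∨ ¬yellow ∨ ¬green): {q0, q1, q2, q3, q4, q5, q6}.
States satisfying AG AG (yellow ∨ ¬yellow ∨ ¬green): {q0, q1, q2, q3, q4, q5, q6}.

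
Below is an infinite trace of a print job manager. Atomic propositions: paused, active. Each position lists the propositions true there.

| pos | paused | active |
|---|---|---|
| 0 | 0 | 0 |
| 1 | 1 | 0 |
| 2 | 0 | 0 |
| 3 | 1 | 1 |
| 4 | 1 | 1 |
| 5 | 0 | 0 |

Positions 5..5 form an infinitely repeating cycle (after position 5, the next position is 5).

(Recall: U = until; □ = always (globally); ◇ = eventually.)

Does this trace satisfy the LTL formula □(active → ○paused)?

No

active → ○paused must hold at every position from 0 onward. It fails at position 4, so □(active → ○paused) is false.
Positions where active holds: 3, 4.
Check ○paused at each: 3→ok, 4→fails.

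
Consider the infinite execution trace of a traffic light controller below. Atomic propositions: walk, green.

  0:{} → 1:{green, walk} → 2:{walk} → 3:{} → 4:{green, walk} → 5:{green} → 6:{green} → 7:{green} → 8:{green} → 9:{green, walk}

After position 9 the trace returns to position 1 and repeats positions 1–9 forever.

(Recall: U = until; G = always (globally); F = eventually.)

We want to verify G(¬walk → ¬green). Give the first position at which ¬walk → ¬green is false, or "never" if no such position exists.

5

Check ¬walk → ¬green at each position in order: 0 ✓, 1 ✓, 2 ✓, 3 ✓, 4 ✓.
At position 5 the labels are {green}, so ¬walk → ¬green is false there. This is the first violation.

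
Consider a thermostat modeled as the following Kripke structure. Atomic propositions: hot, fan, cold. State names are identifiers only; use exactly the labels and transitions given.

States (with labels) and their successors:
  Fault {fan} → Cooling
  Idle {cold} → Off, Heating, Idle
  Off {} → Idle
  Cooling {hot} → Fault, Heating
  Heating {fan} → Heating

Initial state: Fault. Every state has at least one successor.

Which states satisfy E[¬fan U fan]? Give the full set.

States satisfying ¬fan: {Idle, Off, Cooling}.
States satisfying fan: {Fault, Heating}.
States satisfying E[¬fan U fan]: {Fault, Idle, Off, Cooling, Heating}.

{Fault, Idle, Off, Cooling, Heating}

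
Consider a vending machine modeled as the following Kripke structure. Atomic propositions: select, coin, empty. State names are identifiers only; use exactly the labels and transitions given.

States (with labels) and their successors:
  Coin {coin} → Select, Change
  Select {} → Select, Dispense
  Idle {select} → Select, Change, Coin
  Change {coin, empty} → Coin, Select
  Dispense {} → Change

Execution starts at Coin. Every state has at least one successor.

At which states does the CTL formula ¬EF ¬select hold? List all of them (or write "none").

States satisfying ¬select: {Coin, Select, Change, Dispense}.
States satisfying EF ¬select: {Coin, Select, Idle, Change, Dispense}.
States satisfying ¬EF ¬select: ∅.

none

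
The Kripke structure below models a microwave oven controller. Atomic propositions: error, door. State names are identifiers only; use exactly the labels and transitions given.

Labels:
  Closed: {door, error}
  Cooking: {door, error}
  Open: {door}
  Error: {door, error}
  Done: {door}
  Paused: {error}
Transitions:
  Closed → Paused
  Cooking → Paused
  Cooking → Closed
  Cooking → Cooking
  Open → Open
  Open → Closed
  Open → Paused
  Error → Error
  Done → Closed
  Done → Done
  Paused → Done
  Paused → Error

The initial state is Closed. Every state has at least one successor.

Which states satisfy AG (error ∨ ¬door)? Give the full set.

{Error}

States satisfying error ∨ ¬door: {Closed, Cooking, Error, Paused}.
States satisfying AG (error ∨ ¬door): {Error}.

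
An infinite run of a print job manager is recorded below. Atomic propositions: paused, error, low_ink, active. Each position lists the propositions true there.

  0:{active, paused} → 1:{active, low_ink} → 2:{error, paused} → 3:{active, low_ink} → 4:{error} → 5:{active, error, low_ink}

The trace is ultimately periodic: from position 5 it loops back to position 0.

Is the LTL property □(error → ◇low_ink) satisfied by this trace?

Holds

error → ◇low_ink holds at every position 0..5, and those are all positions ever visited, so □(error → ◇low_ink) holds.
Positions where error holds: 2, 4, 5.
Check ◇low_ink at each: 2→ok, 4→ok, 5→ok.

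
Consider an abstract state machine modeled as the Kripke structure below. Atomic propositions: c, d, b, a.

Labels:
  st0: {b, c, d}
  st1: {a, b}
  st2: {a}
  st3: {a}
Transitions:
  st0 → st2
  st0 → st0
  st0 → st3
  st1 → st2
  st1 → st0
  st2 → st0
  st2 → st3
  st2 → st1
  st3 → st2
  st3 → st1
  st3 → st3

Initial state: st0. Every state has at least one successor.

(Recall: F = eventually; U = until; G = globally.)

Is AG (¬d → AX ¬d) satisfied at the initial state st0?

States satisfying ¬d → AX ¬d: {st0, st3}.
States satisfying AG (¬d → AX ¬d): ∅.
st1 is reachable from st0 and violates ¬d → AX ¬d, so AG fails at st0.
st0 ∉ Sat(AG (¬d → AX ¬d)).

Does not hold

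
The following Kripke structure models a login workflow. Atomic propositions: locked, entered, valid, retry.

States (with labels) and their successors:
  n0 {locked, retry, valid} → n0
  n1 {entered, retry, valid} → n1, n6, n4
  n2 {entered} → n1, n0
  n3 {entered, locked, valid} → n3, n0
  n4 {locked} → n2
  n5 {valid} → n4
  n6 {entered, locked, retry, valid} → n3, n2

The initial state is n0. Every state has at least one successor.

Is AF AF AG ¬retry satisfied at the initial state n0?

States satisfying AF AG ¬retry: ∅.
States satisfying AF AF AG ¬retry: ∅.
There is a path from n0 along which AF AG ¬retry never holds.
n0 ∉ Sat(AF AF AG ¬retry).

Does not hold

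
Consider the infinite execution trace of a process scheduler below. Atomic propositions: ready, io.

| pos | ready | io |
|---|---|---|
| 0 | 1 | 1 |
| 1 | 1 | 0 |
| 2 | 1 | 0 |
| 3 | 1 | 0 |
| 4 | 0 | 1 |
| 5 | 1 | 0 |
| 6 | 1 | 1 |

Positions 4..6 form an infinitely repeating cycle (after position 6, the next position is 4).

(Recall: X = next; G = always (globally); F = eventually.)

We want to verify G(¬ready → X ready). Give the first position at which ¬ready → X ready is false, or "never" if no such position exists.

¬ready → X ready holds at every position 0..6, and those are all the positions the trace ever visits, so the invariant G(¬ready → X ready) is never violated.

never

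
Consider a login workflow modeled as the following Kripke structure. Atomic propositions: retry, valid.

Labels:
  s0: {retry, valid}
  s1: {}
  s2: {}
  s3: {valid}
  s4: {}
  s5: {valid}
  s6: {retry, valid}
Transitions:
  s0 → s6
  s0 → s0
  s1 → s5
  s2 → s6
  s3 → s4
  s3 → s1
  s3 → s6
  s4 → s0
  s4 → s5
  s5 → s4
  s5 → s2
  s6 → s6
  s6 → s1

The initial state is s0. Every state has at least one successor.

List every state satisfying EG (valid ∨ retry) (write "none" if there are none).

States satisfying valid ∨ retry: {s0, s3, s5, s6}.
States satisfying EG (valid ∨ retry): {s0, s3, s6}.

{s0, s3, s6}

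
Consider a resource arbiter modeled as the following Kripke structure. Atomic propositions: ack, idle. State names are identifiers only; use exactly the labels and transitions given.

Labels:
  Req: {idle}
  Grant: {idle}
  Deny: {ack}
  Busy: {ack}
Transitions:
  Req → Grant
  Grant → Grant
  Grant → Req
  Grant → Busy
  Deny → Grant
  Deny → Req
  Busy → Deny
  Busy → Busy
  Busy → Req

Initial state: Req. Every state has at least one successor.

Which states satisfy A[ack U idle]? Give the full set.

States satisfying ack: {Deny, Busy}.
States satisfying idle: {Req, Grant}.
States satisfying A[ack U idle]: {Req, Grant, Deny}.

{Req, Grant, Deny}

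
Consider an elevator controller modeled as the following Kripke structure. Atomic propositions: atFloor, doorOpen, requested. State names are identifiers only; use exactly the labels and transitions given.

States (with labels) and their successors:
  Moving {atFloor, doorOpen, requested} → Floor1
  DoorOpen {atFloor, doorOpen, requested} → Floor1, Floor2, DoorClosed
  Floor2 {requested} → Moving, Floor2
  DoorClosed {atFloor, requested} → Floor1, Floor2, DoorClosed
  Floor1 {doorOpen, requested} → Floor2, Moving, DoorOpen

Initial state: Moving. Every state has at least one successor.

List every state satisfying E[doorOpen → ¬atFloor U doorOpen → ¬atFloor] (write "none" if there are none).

{Floor2, DoorClosed, Floor1}

States satisfying doorOpen → ¬atFloor: {Floor2, DoorClosed, Floor1}.
States satisfying E[doorOpen → ¬atFloor U doorOpen → ¬atFloor]: {Floor2, DoorClosed, Floor1}.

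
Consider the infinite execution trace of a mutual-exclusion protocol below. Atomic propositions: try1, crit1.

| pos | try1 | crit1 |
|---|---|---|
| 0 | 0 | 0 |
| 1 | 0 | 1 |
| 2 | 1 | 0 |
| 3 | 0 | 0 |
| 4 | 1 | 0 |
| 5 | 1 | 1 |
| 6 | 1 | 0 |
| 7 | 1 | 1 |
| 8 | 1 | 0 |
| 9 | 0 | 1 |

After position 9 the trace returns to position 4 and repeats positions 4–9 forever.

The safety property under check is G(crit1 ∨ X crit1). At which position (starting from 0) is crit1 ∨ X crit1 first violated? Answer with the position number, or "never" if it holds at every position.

Check crit1 ∨ X crit1 at each position in order: 0 ✓, 1 ✓.
At position 2 the labels are {try1} and the next position 3 has {}, so crit1 ∨ X crit1 is false there. This is the first violation.

2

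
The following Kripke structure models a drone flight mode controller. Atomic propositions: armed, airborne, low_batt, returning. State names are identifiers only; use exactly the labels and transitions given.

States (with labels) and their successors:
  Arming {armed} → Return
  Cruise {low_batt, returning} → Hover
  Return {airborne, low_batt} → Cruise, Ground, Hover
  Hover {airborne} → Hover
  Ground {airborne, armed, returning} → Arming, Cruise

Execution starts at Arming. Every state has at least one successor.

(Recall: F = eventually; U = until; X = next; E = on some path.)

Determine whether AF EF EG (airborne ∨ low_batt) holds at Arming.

States satisfying EF EG (airborne ∨ low_batt): {Arming, Cruise, Return, Hover, Ground}.
States satisfying AF EF EG (airborne ∨ low_batt): {Arming, Cruise, Return, Hover, Ground}.
Arming ∈ Sat(AF EF EG (airborne ∨ low_batt)).

Satisfied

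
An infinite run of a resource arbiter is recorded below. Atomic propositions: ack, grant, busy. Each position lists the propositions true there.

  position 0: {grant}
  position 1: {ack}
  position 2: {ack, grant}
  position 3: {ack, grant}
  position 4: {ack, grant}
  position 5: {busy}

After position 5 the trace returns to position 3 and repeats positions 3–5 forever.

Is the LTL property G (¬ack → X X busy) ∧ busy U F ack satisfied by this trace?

Violated

¬ack → X X busy must hold at every position from 0 onward. It fails at position 0, so G (¬ack → X X busy) is false.
Positions where ¬ack holds: 0, 5.
Check X X busy at each: 0→fails, 5→fails.
Walking from position 0: F ack first holds at position 0, and busy holds at every earlier position along the way, so busy U F ack holds.
At position 0: G (¬ack → X X busy) is false; busy U F ack is true; so G (¬ack → X X busy) ∧ busy U F ack is false.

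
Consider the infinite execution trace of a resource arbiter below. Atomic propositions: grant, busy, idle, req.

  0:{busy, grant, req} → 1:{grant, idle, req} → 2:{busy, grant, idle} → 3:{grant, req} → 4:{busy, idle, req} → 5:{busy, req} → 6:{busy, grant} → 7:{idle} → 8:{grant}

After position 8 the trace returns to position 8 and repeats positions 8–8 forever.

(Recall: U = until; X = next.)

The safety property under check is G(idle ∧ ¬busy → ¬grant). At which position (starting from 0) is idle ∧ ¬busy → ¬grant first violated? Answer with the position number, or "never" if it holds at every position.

1

Check idle ∧ ¬busy → ¬grant at each position in order: 0 ✓.
At position 1 the labels are {grant, idle, req}, so idle ∧ ¬busy → ¬grant is false there. This is the first violation.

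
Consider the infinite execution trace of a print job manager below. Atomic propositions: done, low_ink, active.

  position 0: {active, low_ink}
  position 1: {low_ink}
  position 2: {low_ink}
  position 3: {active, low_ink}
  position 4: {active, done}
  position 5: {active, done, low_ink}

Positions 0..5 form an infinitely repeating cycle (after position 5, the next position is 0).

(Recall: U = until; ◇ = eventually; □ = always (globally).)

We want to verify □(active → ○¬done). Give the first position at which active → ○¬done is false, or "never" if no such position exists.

Check active → ○¬done at each position in order: 0 ✓, 1 ✓, 2 ✓.
At position 3 the labels are {active, low_ink} and the next position 4 has {active, done}, so active → ○¬done is false there. This is the first violation.

3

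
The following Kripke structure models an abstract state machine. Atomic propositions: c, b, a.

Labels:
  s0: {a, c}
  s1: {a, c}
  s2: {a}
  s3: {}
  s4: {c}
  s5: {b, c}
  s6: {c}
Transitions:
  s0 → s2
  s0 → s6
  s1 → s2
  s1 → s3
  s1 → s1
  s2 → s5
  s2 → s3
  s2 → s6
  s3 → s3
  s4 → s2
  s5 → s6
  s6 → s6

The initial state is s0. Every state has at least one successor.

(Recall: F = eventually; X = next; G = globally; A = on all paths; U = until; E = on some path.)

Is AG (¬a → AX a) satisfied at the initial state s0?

No

States satisfying ¬a → AX a: {s0, s1, s2, s4}.
States satisfying AG (¬a → AX a): ∅.
s3 is reachable from s0 and violates ¬a → AX a, so AG fails at s0.
s0 ∉ Sat(AG (¬a → AX a)).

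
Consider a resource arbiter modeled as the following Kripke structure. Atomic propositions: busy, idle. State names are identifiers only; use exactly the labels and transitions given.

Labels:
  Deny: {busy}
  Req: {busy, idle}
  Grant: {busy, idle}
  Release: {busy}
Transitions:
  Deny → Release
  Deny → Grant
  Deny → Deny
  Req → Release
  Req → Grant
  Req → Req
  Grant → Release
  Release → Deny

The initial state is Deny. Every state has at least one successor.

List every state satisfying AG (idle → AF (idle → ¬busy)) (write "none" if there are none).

{Deny, Grant, Release}

States satisfying idle → AF (idle → ¬busy): {Deny, Grant, Release}.
States satisfying AG (idle → AF (idle → ¬busy)): {Deny, Grant, Release}.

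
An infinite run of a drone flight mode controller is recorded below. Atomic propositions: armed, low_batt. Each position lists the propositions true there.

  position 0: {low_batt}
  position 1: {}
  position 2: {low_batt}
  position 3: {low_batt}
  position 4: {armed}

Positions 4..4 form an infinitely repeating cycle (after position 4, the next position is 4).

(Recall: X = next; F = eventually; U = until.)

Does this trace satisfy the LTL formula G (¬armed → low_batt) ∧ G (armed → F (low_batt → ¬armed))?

No

¬armed → low_batt must hold at every position from 0 onward. It fails at position 1, so G (¬armed → low_batt) is false.
Positions where ¬armed holds: 0, 1, 2, 3.
Check low_batt at each: 0→ok, 1→fails, 2→ok, 3→ok.
armed → F (low_batt → ¬armed) holds at every position 0..4, and those are all positions ever visited, so G (armed → F (low_batt → ¬armed)) holds.
Positions where armed holds: 4.
Check F (low_batt → ¬armed) at each: 4→ok.
At position 0: G (¬armed → low_batt) is false; G (armed → F (low_batt → ¬armed)) is true; so G (¬armed → low_batt) ∧ G (armed → F (low_batt → ¬armed)) is false.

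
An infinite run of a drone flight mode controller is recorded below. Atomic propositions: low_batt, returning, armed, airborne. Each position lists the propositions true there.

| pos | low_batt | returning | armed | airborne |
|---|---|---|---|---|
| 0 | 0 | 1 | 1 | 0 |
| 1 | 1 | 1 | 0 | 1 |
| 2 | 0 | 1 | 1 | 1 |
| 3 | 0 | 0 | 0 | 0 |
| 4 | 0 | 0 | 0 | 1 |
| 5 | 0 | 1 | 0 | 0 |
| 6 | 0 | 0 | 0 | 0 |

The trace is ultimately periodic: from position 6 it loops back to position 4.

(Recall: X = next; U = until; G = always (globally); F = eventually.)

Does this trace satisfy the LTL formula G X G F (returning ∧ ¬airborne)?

Yes

X G F (returning ∧ ¬airborne) holds at every position 0..6, and those are all positions ever visited, so G X G F (returning ∧ ¬airborne) holds.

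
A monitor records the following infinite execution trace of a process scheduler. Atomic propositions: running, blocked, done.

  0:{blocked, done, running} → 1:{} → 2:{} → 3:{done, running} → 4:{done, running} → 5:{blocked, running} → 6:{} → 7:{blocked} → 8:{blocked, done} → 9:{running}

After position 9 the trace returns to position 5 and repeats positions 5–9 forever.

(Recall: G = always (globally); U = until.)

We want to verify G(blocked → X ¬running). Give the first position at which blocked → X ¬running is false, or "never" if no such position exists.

8

Check blocked → X ¬running at each position in order: 0 ✓, 1 ✓, 2 ✓, 3 ✓, 4 ✓, 5 ✓, 6 ✓, 7 ✓.
At position 8 the labels are {blocked, done} and the next position 9 has {running}, so blocked → X ¬running is false there. This is the first violation.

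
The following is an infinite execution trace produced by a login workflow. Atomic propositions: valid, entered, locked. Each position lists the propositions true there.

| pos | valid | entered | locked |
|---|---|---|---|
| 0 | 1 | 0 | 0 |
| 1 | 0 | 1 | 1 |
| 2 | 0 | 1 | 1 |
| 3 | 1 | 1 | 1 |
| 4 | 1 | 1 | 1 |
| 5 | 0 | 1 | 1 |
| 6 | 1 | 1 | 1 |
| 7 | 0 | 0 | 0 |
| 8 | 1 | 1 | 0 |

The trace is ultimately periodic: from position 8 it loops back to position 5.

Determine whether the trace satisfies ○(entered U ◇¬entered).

Yes

The position after 0 is 1; entered U ◇¬entered is true there.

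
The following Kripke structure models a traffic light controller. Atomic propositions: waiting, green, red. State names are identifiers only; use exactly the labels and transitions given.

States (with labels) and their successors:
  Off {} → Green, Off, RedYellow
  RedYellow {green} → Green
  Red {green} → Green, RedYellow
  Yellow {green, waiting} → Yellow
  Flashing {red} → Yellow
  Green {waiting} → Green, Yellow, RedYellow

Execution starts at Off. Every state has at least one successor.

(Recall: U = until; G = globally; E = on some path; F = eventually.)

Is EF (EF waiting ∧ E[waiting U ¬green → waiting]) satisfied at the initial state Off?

States satisfying EF waiting ∧ E[waiting U ¬green → waiting]: {RedYellow, Red, Yellow, Green}.
States satisfying EF (EF waiting ∧ E[waiting U ¬green → waiting]): {Off, RedYellow, Red, Yellow, Flashing, Green}.
Some path from Off reaches a state where EF waiting ∧ E[waiting U ¬green → waiting] holds.
Off ∈ Sat(EF (EF waiting ∧ E[waiting U ¬green → waiting])).

Satisfied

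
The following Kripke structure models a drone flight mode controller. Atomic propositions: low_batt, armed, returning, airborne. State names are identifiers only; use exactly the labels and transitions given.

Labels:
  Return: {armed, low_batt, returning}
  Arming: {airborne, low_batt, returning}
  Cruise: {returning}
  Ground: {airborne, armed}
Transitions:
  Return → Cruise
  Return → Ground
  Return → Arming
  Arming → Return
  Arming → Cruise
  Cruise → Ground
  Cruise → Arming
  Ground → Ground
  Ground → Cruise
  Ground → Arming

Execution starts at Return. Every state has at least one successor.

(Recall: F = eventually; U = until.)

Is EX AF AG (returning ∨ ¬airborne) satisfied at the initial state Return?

States satisfying AF AG (returning ∨ ¬airborne): ∅.
States satisfying EX AF AG (returning ∨ ¬airborne): ∅.
No suitable path/successor from Return witnesses the formula.
Return ∉ Sat(EX AF AG (returning ∨ ¬airborne)).

No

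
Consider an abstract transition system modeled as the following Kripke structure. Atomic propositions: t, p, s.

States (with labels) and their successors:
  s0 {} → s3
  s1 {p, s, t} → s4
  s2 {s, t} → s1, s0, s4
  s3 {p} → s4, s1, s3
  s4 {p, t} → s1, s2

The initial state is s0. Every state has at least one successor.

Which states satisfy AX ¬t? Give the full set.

States satisfying ¬t: {s0, s3}.
States satisfying AX ¬t: {s0}.

{s0}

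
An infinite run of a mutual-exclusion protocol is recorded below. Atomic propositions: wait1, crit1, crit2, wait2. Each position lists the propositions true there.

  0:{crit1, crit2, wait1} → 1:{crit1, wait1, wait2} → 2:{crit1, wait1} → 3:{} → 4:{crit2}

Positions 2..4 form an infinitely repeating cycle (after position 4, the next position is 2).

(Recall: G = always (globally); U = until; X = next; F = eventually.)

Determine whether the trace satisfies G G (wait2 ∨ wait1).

No

G (wait2 ∨ wait1) must hold at every position from 0 onward. It fails at position 0, so G G (wait2 ∨ wait1) is false.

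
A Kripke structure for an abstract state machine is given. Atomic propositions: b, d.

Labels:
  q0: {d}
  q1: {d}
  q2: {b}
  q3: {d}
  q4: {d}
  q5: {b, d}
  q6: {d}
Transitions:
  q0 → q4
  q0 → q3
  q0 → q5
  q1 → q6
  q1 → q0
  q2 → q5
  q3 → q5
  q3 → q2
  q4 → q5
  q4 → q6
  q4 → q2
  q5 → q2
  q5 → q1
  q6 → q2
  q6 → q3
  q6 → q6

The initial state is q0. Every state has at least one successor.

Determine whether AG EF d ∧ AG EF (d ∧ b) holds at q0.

Holds

States satisfying EF d: {q0, q1, q2, q3, q4, q5, q6}.
States satisfying AG EF d: {q0, q1, q2, q3, q4, q5, q6}.
States satisfying EF (d ∧ b): {q0, q1, q2, q3, q4, q5, q6}.
States satisfying AG EF (d ∧ b): {q0, q1, q2, q3, q4, q5, q6}.
States satisfying AG EF d ∧ AG EF (d ∧ b): {q0, q1, q2, q3, q4, q5, q6}.
q0 ∈ Sat(AG EF d ∧ AG EF (d ∧ b)).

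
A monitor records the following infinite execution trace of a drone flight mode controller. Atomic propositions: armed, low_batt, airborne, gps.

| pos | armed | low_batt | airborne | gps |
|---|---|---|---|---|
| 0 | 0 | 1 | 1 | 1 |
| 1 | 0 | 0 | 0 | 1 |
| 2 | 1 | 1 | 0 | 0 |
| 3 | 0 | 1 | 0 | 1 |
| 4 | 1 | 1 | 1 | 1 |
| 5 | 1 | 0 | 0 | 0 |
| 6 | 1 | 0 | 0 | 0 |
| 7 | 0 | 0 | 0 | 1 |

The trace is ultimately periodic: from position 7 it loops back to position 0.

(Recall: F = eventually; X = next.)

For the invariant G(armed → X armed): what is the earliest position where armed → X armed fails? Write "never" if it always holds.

Check armed → X armed at each position in order: 0 ✓, 1 ✓.
At position 2 the labels are {armed, low_batt} and the next position 3 has {gps, low_batt}, so armed → X armed is false there. This is the first violation.

2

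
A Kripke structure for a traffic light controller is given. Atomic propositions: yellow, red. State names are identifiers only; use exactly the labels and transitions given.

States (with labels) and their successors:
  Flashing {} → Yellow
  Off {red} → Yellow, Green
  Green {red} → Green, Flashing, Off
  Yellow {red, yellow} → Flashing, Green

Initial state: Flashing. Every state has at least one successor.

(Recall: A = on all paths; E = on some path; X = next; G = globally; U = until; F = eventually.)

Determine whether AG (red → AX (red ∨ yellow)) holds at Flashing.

States satisfying red → AX (red ∨ yellow): {Flashing, Off}.
States satisfying AG (red → AX (red ∨ yellow)): ∅.
Green is reachable from Flashing and violates red → AX (red ∨ yellow), so AG fails at Flashing.
Flashing ∉ Sat(AG (red → AX (red ∨ yellow))).

No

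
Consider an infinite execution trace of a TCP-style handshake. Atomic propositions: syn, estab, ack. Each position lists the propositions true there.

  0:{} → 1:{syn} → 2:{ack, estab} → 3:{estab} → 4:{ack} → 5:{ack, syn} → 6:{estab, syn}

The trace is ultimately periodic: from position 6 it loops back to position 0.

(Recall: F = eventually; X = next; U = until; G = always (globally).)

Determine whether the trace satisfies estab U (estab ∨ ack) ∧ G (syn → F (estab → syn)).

Walking from position 0: at position 0, estab ∨ ack has not yet held and estab fails, so estab U (estab ∨ ack) is false.
syn → F (estab → syn) holds at every position 0..6, and those are all positions ever visited, so G (syn → F (estab → syn)) holds.
Positions where syn holds: 1, 5, 6.
Check F (estab → syn) at each: 1→ok, 5→ok, 6→ok.
At position 0: estab U (estab ∨ ack) is false; G (syn → F (estab → syn)) is true; so estab U (estab ∨ ack) ∧ G (syn → F (estab → syn)) is false.

Violated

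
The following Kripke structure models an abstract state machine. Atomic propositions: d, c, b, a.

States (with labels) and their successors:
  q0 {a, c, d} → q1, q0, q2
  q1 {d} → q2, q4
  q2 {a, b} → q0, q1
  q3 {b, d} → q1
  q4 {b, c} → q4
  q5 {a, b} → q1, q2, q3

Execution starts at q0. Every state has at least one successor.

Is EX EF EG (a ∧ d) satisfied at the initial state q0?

Yes

States satisfying EF EG (a ∧ d): {q0, q1, q2, q3, q5}.
States satisfying EX EF EG (a ∧ d): {q0, q1, q2, q3, q5}.
q0 ∈ Sat(EX EF EG (a ∧ d)).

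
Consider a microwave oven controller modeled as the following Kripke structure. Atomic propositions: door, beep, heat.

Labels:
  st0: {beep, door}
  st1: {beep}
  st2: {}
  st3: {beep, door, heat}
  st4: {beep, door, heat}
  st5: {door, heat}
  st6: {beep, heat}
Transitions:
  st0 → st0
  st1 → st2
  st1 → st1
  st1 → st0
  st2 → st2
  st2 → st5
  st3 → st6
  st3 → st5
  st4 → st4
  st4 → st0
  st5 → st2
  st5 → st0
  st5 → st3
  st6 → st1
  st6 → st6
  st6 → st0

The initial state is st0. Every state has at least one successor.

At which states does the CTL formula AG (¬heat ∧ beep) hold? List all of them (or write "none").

States satisfying ¬heat ∧ beep: {st0, st1}.
States satisfying AG (¬heat ∧ beep): {st0}.

{st0}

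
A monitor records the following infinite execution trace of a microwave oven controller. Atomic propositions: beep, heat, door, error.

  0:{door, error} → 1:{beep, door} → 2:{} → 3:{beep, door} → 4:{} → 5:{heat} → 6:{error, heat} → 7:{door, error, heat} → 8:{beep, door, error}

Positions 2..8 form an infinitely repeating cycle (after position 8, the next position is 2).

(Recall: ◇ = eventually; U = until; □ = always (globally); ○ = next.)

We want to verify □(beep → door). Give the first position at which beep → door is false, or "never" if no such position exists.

never

beep → door holds at every position 0..8, and those are all the positions the trace ever visits, so the invariant □(beep → door) is never violated.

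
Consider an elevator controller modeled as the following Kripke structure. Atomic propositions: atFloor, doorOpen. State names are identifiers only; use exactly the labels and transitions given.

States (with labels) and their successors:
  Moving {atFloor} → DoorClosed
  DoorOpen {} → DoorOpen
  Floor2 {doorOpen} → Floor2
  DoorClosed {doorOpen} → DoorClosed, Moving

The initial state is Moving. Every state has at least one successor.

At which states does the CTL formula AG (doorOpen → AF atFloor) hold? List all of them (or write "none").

{DoorOpen}

States satisfying doorOpen → AF atFloor: {Moving, DoorOpen}.
States satisfying AG (doorOpen → AF atFloor): {DoorOpen}.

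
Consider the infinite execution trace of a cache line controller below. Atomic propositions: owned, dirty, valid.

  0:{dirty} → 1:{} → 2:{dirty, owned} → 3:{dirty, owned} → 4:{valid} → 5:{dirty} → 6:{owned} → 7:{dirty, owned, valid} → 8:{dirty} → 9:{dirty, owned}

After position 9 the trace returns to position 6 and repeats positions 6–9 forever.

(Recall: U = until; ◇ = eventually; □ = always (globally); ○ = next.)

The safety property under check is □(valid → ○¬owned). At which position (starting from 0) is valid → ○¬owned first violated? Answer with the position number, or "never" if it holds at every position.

valid → ○¬owned holds at every position 0..9, and those are all the positions the trace ever visits, so the invariant □(valid → ○¬owned) is never violated.

never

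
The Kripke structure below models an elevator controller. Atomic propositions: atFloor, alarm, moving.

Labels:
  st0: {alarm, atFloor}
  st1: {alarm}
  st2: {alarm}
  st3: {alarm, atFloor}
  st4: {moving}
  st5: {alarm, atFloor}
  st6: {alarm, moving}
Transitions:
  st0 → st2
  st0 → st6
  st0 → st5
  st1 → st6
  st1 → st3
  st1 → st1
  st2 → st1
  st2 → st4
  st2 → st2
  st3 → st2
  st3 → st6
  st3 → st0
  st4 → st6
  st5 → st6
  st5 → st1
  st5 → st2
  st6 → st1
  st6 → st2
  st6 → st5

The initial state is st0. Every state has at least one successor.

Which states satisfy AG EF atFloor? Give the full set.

{st0, st1, st2, st3, st4, st5, st6}

States satisfying EF atFloor: {st0, st1, st2, st3, st4, st5, st6}.
States satisfying AG EF atFloor: {st0, st1, st2, st3, st4, st5, st6}.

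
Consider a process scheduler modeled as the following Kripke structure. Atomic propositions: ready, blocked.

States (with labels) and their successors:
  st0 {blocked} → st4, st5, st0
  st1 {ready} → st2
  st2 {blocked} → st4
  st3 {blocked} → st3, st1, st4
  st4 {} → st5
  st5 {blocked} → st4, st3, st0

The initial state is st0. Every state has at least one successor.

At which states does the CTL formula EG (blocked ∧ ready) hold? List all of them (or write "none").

States satisfying blocked ∧ ready: ∅.
States satisfying EG (blocked ∧ ready): ∅.

none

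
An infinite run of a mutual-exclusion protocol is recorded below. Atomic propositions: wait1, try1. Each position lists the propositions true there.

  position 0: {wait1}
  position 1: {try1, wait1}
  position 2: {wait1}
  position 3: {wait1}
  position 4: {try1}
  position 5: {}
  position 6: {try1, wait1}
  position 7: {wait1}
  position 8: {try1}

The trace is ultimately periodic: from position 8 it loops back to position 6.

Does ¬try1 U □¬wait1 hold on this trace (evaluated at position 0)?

Violated

Walking from position 0: at position 1, □¬wait1 has not yet held and ¬try1 fails, so ¬try1 U □¬wait1 is false.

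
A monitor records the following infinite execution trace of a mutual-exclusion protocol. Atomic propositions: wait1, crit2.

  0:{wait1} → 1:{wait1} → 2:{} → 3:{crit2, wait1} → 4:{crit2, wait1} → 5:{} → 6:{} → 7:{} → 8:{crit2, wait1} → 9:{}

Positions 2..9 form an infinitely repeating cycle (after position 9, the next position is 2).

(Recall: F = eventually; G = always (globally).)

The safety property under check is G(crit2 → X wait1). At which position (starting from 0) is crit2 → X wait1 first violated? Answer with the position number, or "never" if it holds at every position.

Check crit2 → X wait1 at each position in order: 0 ✓, 1 ✓, 2 ✓, 3 ✓.
At position 4 the labels are {crit2, wait1} and the next position 5 has {}, so crit2 → X wait1 is false there. This is the first violation.

4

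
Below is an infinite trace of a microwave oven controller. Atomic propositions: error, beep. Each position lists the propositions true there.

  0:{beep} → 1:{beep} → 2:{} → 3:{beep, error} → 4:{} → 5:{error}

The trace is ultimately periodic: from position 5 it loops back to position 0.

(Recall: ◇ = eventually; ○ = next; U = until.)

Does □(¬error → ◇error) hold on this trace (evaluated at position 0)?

¬error → ◇error holds at every position 0..5, and those are all positions ever visited, so □(¬error → ◇error) holds.
Positions where ¬error holds: 0, 1, 2, 4.
Check ◇error at each: 0→ok, 1→ok, 2→ok, 4→ok.

Holds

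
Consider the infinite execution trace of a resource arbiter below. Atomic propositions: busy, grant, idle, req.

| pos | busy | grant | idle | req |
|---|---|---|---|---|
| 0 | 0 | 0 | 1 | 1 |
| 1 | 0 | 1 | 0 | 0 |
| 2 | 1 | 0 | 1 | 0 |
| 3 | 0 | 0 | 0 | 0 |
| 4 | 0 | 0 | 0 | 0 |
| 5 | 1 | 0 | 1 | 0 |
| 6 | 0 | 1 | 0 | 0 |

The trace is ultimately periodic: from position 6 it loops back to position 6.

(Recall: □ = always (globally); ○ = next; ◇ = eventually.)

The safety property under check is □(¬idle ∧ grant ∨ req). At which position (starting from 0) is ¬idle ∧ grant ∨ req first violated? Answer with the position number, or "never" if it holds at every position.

Check ¬idle ∧ grant ∨ req at each position in order: 0 ✓, 1 ✓.
At position 2 the labels are {busy, idle}, so ¬idle ∧ grant ∨ req is false there. This is the first violation.

2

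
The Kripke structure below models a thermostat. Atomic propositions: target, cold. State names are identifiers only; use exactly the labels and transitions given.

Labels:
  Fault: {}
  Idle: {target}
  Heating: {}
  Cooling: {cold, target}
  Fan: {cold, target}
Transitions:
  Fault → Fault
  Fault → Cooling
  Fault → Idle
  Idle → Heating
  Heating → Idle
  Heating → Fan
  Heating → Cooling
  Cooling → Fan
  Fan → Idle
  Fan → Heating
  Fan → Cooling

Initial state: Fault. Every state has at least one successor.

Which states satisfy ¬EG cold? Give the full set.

States satisfying cold: {Cooling, Fan}.
States satisfying EG cold: {Cooling, Fan}.
States satisfying ¬EG cold: {Fault, Idle, Heating}.

{Fault, Idle, Heating}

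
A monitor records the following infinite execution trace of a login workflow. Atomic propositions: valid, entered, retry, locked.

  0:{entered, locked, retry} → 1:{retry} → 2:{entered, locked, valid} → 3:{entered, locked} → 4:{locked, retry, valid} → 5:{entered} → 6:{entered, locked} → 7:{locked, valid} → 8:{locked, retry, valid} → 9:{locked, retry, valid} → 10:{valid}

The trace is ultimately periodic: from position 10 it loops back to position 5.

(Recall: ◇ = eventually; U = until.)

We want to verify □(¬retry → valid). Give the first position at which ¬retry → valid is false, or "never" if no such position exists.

3

Check ¬retry → valid at each position in order: 0 ✓, 1 ✓, 2 ✓.
At position 3 the labels are {entered, locked}, so ¬retry → valid is false there. This is the first violation.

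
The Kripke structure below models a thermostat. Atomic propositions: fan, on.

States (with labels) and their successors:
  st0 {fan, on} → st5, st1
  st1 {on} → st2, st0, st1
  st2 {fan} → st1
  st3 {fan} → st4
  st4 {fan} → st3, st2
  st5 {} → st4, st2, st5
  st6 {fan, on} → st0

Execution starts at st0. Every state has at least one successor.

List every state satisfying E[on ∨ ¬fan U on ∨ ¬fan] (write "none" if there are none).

States satisfying on ∨ ¬fan: {st0, st1, st5, st6}.
States satisfying E[on ∨ ¬fan U on ∨ ¬fan]: {st0, st1, st5, st6}.

{st0, st1, st5, st6}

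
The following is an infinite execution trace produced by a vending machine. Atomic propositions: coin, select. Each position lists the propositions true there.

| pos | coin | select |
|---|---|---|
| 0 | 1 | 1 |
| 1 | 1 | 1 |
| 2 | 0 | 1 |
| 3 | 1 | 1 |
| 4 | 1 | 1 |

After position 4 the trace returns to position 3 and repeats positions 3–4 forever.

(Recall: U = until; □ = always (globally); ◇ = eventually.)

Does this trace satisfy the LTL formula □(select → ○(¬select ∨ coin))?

select → ○(¬select ∨ coin) must hold at every position from 0 onward. It fails at position 1, so □(select → ○(¬select ∨ coin)) is false.
Positions where select holds: 0, 1, 2, 3, 4.
Check ○(¬select ∨ coin) at each: 0→ok, 1→fails, 2→ok, 3→ok, 4→ok.

Does not hold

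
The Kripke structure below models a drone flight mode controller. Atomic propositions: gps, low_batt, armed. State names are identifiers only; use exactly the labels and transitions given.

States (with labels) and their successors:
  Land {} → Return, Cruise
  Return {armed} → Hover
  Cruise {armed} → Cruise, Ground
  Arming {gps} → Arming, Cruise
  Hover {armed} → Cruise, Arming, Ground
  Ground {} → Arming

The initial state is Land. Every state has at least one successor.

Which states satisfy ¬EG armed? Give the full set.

States satisfying armed: {Return, Cruise, Hover}.
States satisfying EG armed: {Return, Cruise, Hover}.
States satisfying ¬EG armed: {Land, Arming, Ground}.

{Land, Arming, Ground}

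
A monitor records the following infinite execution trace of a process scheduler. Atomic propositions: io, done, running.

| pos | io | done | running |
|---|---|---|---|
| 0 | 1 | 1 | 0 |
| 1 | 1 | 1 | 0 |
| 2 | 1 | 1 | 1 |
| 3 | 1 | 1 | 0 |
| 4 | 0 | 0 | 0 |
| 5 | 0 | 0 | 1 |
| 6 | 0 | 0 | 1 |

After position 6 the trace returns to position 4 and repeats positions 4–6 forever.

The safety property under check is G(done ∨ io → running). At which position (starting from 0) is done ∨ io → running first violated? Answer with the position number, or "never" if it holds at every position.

At position 0 the labels are {done, io}, so done ∨ io → running is false there. This is the first violation.

0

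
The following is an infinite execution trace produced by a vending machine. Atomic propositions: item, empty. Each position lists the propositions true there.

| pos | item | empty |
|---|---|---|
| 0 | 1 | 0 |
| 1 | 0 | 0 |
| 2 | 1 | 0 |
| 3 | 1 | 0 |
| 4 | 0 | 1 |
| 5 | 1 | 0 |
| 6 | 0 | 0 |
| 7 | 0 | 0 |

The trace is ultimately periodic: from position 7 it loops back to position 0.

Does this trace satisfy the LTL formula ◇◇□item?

Violated

◇□item is false at every position 0..7, so it never becomes true and ◇◇□item fails.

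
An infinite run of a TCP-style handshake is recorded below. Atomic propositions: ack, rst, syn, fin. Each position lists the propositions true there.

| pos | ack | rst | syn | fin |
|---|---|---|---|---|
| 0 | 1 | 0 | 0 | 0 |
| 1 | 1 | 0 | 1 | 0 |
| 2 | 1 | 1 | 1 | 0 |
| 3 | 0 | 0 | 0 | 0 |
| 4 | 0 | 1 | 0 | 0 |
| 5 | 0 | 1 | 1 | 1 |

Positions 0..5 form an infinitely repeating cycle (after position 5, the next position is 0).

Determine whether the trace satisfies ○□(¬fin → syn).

Violated

The position after 0 is 1; □(¬fin → syn) is false there.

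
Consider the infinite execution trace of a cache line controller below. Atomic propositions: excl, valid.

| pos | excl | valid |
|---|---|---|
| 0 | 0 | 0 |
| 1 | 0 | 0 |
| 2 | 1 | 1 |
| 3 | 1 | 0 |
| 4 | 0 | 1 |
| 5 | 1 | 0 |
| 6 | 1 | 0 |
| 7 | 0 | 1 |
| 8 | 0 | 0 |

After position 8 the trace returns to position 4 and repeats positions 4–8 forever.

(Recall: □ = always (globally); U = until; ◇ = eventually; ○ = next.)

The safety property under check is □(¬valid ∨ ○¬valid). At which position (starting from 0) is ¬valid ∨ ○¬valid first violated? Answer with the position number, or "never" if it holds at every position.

never

¬valid ∨ ○¬valid holds at every position 0..8, and those are all the positions the trace ever visits, so the invariant □(¬valid ∨ ○¬valid) is never violated.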